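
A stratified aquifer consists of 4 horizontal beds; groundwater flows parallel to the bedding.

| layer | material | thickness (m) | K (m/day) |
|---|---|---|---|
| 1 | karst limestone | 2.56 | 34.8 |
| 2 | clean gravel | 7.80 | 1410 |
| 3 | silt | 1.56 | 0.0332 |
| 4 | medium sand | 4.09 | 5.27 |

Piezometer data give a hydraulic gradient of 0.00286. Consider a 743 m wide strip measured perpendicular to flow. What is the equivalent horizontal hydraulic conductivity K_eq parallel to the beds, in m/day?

694

Flow is parallel to layering, so each bed carries its own Darcy discharge and the transmissivities add.
Σ(K_i·b_i) = 34.8×2.56 + 1410×7.80 + 0.0332×1.56 + 5.27×4.09 = 11109 m²/day.
Total thickness b = 16.01 m, so K_eq = Σ(K_i·b_i)/b = 693.9 m/day.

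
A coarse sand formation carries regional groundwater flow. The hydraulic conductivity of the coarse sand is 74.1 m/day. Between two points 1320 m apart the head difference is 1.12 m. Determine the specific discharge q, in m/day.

Hydraulic gradient i = Δh / L = 1.12 / 1320 = 0.0008485.
Specific discharge q = K · i = 74.10 × 0.0008485 = 0.06287 m/day.

0.0629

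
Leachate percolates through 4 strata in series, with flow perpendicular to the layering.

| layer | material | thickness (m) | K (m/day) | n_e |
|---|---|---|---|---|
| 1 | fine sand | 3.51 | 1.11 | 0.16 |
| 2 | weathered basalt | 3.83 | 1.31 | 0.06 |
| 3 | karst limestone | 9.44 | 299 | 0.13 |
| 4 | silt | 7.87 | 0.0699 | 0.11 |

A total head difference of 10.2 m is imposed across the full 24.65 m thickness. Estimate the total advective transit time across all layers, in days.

33.6

With flow normal to the layers, continuity requires the same specific discharge q through every layer.
Σ(b_i/K_i) = 3.51/1.11 + 3.83/1.31 + 9.44/299 + 7.87/0.0699 = 118.7 d.
q = Δh / Σ(b_i/K_i) = 10.2 / 118.7 = 0.08593 m/day.
In each layer the seepage velocity is v_i = q/n_i, so the layer transit time is t_i = b_i·n_i / q:
  layer 1 (fine sand): t_1 = 3.51 × 0.16 / 0.08593 = 6.536 d
  layer 2 (weathered basalt): t_2 = 3.83 × 0.06 / 0.08593 = 2.674 d
  layer 3 (karst limestone): t_3 = 9.44 × 0.13 / 0.08593 = 14.28 d
  layer 4 (silt): t_4 = 7.87 × 0.11 / 0.08593 = 10.07 d
Total t = Σ t_i = 33.57 days.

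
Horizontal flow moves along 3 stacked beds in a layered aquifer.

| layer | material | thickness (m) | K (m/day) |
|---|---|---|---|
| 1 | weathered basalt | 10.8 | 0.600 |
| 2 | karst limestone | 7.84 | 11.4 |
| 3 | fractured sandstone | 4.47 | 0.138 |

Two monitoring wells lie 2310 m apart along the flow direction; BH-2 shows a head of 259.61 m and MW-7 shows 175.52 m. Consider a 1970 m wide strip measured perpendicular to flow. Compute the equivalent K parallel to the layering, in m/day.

Flow is parallel to layering, so each bed carries its own Darcy discharge and the transmissivities add.
Σ(K_i·b_i) = 0.600×10.8 + 11.4×7.84 + 0.138×4.47 = 96.47 m²/day.
Total thickness b = 23.11 m, so K_eq = Σ(K_i·b_i)/b = 4.175 m/day.

4.17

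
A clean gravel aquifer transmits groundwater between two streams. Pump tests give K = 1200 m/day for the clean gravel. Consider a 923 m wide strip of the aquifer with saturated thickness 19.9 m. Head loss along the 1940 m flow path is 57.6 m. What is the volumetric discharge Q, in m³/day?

654000

Cross-sectional area A = 923 × 19.9 = 18368 m².
Hydraulic gradient i = Δh / L = 57.6 / 1940 = 0.02969.
Darcy's law: Q = K · A · i = 1200 × 18368 × 0.02969 = 6.544e+05 m³/day.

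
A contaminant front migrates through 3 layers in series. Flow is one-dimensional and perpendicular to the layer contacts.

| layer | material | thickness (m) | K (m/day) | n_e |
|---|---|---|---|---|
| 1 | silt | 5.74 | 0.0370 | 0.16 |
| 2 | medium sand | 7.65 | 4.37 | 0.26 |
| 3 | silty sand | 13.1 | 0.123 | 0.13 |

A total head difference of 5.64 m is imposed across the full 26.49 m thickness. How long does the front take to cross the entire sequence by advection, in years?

With flow normal to the layers, continuity requires the same specific discharge q through every layer.
Σ(b_i/K_i) = 5.74/0.0370 + 7.65/4.37 + 13.1/0.123 = 263.4 d.
q = Δh / Σ(b_i/K_i) = 5.64 / 263.4 = 0.02141 m/day.
In each layer the seepage velocity is v_i = q/n_i, so the layer transit time is t_i = b_i·n_i / q:
  layer 1 (silt): t_1 = 5.74 × 0.16 / 0.02141 = 42.89 d
  layer 2 (medium sand): t_2 = 7.65 × 0.26 / 0.02141 = 92.89 d
  layer 3 (silty sand): t_3 = 13.1 × 0.13 / 0.02141 = 79.53 d
Total t = Σ t_i = 215.3 days = 0.5895 years.

0.589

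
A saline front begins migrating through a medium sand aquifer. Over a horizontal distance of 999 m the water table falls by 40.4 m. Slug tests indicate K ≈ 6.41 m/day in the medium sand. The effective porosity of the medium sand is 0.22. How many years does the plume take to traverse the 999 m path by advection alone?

2.32

Hydraulic gradient i = Δh / L = 40.4 / 999 = 0.04044.
Darcy flux q = K · i = 6.410 × 0.04044 = 0.2592 m/day.
Seepage velocity v = q / n_e = 0.2592 / 0.22 = 1.178 m/day.
Travel time t = L / v = 999 / 1.178 = 847.8 days = 2.321 years.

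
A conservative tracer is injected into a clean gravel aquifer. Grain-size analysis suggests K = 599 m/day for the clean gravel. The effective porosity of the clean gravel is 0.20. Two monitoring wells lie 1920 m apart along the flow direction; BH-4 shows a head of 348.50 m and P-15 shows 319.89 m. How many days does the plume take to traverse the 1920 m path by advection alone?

43.0

Hydraulic gradient i = (348.50 − 319.89) / 1920 = 28.61 / 1920 = 0.01490.
Darcy flux q = K · i = 599.0 × 0.01490 = 8.926 m/day.
Seepage velocity v = q / n_e = 8.926 / 0.20 = 44.63 m/day.
Travel time t = L / v = 1920 / 44.63 = 43.02 days.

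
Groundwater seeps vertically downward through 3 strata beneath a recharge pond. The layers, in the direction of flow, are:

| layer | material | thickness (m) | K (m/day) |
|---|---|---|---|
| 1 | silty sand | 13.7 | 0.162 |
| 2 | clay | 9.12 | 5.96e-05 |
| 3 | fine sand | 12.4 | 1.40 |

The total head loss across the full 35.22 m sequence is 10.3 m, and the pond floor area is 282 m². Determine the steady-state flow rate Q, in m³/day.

Flow is perpendicular to layering, so the layers act in series and the equivalent K is the thickness-weighted harmonic mean.
Total thickness L = 13.7 + 9.12 + 12.4 = 35.22 m.
Σ(b_i/K_i) = 13.7/0.162 + 9.12/5.96e-05 + 12.4/1.40 = 1.531e+05 d.
K_eq = L / Σ(b_i/K_i) = 35.22 / 1.531e+05 = 0.0002300 m/day.
Q = K_eq · A · (Δh/L) = 0.0002300 × 282 × (10.3/35.22) = 0.01897 m³/day.

0.0190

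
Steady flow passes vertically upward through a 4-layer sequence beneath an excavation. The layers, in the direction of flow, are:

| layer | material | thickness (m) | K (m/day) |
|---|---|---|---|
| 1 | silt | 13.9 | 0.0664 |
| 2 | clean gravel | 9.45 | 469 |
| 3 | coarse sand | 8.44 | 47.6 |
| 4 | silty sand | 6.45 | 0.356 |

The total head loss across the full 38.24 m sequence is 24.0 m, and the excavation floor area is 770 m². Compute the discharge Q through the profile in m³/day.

81.2

Flow is perpendicular to layering, so the layers act in series and the equivalent K is the thickness-weighted harmonic mean.
Total thickness L = 13.9 + 9.45 + 8.44 + 6.45 = 38.24 m.
Σ(b_i/K_i) = 13.9/0.0664 + 9.45/469 + 8.44/47.6 + 6.45/0.356 = 227.7 d.
K_eq = L / Σ(b_i/K_i) = 38.24 / 227.7 = 0.1680 m/day.
Q = K_eq · A · (Δh/L) = 0.1680 × 770 × (24.0/38.24) = 81.18 m³/day.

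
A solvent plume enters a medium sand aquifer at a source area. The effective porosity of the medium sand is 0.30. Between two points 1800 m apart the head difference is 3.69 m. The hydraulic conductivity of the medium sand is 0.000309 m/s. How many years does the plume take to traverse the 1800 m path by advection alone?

27.0

Convert K: 0.000309 m/s × 86400 = 26.70 m/day.
Hydraulic gradient i = Δh / L = 3.69 / 1800 = 0.002050.
Darcy flux q = K · i = 26.70 × 0.002050 = 0.05473 m/day.
Seepage velocity v = q / n_e = 0.05473 / 0.30 = 0.1824 m/day.
Travel time t = L / v = 1800 / 0.1824 = 9867 days = 27.01 years.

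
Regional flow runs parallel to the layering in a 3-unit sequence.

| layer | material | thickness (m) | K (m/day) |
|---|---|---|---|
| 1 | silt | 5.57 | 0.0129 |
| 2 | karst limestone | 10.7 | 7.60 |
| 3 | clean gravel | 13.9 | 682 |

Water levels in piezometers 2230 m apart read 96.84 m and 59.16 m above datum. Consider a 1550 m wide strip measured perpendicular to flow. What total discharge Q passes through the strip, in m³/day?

250000

Flow is parallel to layering, so each bed carries its own Darcy discharge and the transmissivities add.
Σ(K_i·b_i) = 0.0129×5.57 + 7.60×10.7 + 682×13.9 = 9561 m²/day.
Hydraulic gradient i = (96.84 − 59.16) / 2230 = 37.68 / 2230 = 0.01690.
Q = Σ(K_i·b_i) · W · i = 9561 × 1550 × 0.01690 = 2.504e+05 m³/day.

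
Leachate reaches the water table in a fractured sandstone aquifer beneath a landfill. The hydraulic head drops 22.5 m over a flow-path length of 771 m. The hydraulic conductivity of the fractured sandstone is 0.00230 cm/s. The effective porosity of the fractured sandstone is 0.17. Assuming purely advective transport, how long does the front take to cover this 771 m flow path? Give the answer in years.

Convert K: 0.00230 cm/s × 864 = 1.987 m/day.
Hydraulic gradient i = Δh / L = 22.5 / 771 = 0.02918.
Darcy flux q = K · i = 1.987 × 0.02918 = 0.05799 m/day.
Seepage velocity v = q / n_e = 0.05799 / 0.17 = 0.3411 m/day.
Travel time t = L / v = 771 / 0.3411 = 2260 days = 6.188 years.

6.19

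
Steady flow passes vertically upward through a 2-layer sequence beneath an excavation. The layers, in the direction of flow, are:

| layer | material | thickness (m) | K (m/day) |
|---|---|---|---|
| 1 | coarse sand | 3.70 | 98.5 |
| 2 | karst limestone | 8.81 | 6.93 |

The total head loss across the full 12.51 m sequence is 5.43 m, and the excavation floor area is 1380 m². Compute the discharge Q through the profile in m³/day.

Flow is perpendicular to layering, so the layers act in series and the equivalent K is the thickness-weighted harmonic mean.
Total thickness L = 3.70 + 8.81 = 12.51 m.
Σ(b_i/K_i) = 3.70/98.5 + 8.81/6.93 = 1.309 d.
K_eq = L / Σ(b_i/K_i) = 12.51 / 1.309 = 9.558 m/day.
Q = K_eq · A · (Δh/L) = 9.558 × 1380 × (5.43/12.51) = 5725 m³/day.

5730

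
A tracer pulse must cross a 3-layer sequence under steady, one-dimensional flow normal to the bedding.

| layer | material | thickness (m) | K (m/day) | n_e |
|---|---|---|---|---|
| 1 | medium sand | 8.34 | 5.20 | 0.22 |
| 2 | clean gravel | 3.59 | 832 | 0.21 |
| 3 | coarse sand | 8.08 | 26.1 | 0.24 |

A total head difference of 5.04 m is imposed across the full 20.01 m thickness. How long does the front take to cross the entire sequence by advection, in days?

With flow normal to the layers, continuity requires the same specific discharge q through every layer.
Σ(b_i/K_i) = 8.34/5.20 + 3.59/832 + 8.08/26.1 = 1.918 d.
q = Δh / Σ(b_i/K_i) = 5.04 / 1.918 = 2.628 m/day.
In each layer the seepage velocity is v_i = q/n_i, so the layer transit time is t_i = b_i·n_i / q:
  layer 1 (medium sand): t_1 = 8.34 × 0.22 / 2.628 = 0.6981 d
  layer 2 (clean gravel): t_2 = 3.59 × 0.21 / 2.628 = 0.2869 d
  layer 3 (coarse sand): t_3 = 8.08 × 0.24 / 2.628 = 0.7379 d
Total t = Σ t_i = 1.723 days.

1.72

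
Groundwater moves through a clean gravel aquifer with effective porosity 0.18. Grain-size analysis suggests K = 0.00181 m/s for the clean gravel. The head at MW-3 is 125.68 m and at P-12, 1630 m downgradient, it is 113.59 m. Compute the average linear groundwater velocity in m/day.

Convert K: 0.00181 m/s × 86400 = 156.4 m/day.
Hydraulic gradient i = (125.68 − 113.59) / 1630 = 12.09 / 1630 = 0.007417.
Darcy flux q = K · i = 156.4 × 0.007417 = 1.160 m/day.
Seepage velocity v = q / n_e = 1.160 / 0.18 = 6.444 m/day.

6.44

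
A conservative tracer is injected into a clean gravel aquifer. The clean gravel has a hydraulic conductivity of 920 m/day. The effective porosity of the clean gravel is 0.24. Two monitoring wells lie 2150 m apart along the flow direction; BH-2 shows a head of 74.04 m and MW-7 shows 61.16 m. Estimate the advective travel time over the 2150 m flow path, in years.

Hydraulic gradient i = (74.04 − 61.16) / 2150 = 12.88 / 2150 = 0.005991.
Darcy flux q = K · i = 920.0 × 0.005991 = 5.511 m/day.
Seepage velocity v = q / n_e = 5.511 / 0.24 = 22.96 m/day.
Travel time t = L / v = 2150 / 22.96 = 93.62 days = 0.2563 years.

0.256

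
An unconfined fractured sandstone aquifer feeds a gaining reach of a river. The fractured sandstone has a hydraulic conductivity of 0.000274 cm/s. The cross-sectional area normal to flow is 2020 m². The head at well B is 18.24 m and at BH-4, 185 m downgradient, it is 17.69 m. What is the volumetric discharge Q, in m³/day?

Convert K: 0.000274 cm/s × 864 = 0.2367 m/day.
Hydraulic gradient i = (18.24 − 17.69) / 185 = 0.55 / 185 = 0.002973.
Darcy's law: Q = K · A · i = 0.2367 × 2020 × 0.002973 = 1.422 m³/day.

1.42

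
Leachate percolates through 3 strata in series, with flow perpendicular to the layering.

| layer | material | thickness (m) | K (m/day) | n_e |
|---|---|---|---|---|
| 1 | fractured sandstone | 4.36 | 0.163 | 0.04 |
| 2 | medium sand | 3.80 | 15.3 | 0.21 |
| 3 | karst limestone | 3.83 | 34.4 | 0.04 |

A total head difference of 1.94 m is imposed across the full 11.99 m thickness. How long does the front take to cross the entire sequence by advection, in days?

15.7

With flow normal to the layers, continuity requires the same specific discharge q through every layer.
Σ(b_i/K_i) = 4.36/0.163 + 3.80/15.3 + 3.83/34.4 = 27.11 d.
q = Δh / Σ(b_i/K_i) = 1.94 / 27.11 = 0.07157 m/day.
In each layer the seepage velocity is v_i = q/n_i, so the layer transit time is t_i = b_i·n_i / q:
  layer 1 (fractured sandstone): t_1 = 4.36 × 0.04 / 0.07157 = 2.437 d
  layer 2 (medium sand): t_2 = 3.80 × 0.21 / 0.07157 = 11.15 d
  layer 3 (karst limestone): t_3 = 3.83 × 0.04 / 0.07157 = 2.141 d
Total t = Σ t_i = 15.73 days.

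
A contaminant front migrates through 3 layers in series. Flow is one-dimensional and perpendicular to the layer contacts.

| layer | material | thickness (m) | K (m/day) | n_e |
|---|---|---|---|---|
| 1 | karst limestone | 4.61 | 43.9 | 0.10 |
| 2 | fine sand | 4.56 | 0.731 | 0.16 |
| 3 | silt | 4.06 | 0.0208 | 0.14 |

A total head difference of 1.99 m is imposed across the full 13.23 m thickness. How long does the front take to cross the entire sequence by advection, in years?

0.488

With flow normal to the layers, continuity requires the same specific discharge q through every layer.
Σ(b_i/K_i) = 4.61/43.9 + 4.56/0.731 + 4.06/0.0208 = 201.5 d.
q = Δh / Σ(b_i/K_i) = 1.99 / 201.5 = 0.009874 m/day.
In each layer the seepage velocity is v_i = q/n_i, so the layer transit time is t_i = b_i·n_i / q:
  layer 1 (karst limestone): t_1 = 4.61 × 0.10 / 0.009874 = 46.69 d
  layer 2 (fine sand): t_2 = 4.56 × 0.16 / 0.009874 = 73.89 d
  layer 3 (silt): t_3 = 4.06 × 0.14 / 0.009874 = 57.56 d
Total t = Σ t_i = 178.1 days = 0.4877 years.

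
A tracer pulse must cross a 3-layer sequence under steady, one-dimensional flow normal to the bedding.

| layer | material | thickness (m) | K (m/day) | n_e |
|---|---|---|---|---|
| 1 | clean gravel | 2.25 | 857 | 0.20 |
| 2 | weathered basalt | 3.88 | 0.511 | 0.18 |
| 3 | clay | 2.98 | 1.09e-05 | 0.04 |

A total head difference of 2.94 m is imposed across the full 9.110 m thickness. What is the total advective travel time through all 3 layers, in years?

With flow normal to the layers, continuity requires the same specific discharge q through every layer.
Σ(b_i/K_i) = 2.25/857 + 3.88/0.511 + 2.98/1.09e-05 = 2.734e+05 d.
q = Δh / Σ(b_i/K_i) = 2.94 / 2.734e+05 = 1.075e-05 m/day.
In each layer the seepage velocity is v_i = q/n_i, so the layer transit time is t_i = b_i·n_i / q:
  layer 1 (clean gravel): t_1 = 2.25 × 0.20 / 1.075e-05 = 41847 d
  layer 2 (weathered basalt): t_2 = 3.88 × 0.18 / 1.075e-05 = 64947 d
  layer 3 (clay): t_3 = 2.98 × 0.04 / 1.075e-05 = 11085 d
Total t = Σ t_i = 1.179e+05 days = 322.7 years.

323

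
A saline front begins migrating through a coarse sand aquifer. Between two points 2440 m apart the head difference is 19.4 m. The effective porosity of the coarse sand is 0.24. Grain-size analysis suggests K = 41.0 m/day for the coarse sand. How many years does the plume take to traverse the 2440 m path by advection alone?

4.92

Hydraulic gradient i = Δh / L = 19.4 / 2440 = 0.007951.
Darcy flux q = K · i = 41.00 × 0.007951 = 0.3260 m/day.
Seepage velocity v = q / n_e = 0.3260 / 0.24 = 1.358 m/day.
Travel time t = L / v = 2440 / 1.358 = 1796 days = 4.918 years.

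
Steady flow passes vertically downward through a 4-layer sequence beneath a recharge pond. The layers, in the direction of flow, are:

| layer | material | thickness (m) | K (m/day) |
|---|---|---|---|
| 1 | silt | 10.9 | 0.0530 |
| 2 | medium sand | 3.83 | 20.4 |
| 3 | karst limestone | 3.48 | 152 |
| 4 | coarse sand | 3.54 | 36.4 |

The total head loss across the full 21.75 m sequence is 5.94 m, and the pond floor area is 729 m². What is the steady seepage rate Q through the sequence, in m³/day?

21.0

Flow is perpendicular to layering, so the layers act in series and the equivalent K is the thickness-weighted harmonic mean.
Total thickness L = 10.9 + 3.83 + 3.48 + 3.54 = 21.75 m.
Σ(b_i/K_i) = 10.9/0.0530 + 3.83/20.4 + 3.48/152 + 3.54/36.4 = 206.0 d.
K_eq = L / Σ(b_i/K_i) = 21.75 / 206.0 = 0.1056 m/day.
Q = K_eq · A · (Δh/L) = 0.1056 × 729 × (5.94/21.75) = 21.02 m³/day.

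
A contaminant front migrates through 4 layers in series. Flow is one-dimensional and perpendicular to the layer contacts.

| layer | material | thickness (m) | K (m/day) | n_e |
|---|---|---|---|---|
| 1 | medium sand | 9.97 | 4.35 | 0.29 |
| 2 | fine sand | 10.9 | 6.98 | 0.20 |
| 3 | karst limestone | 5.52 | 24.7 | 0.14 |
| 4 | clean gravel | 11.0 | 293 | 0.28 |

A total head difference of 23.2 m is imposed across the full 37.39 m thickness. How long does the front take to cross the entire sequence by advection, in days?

1.58

With flow normal to the layers, continuity requires the same specific discharge q through every layer.
Σ(b_i/K_i) = 9.97/4.35 + 10.9/6.98 + 5.52/24.7 + 11.0/293 = 4.115 d.
q = Δh / Σ(b_i/K_i) = 23.2 / 4.115 = 5.638 m/day.
In each layer the seepage velocity is v_i = q/n_i, so the layer transit time is t_i = b_i·n_i / q:
  layer 1 (medium sand): t_1 = 9.97 × 0.29 / 5.638 = 0.5128 d
  layer 2 (fine sand): t_2 = 10.9 × 0.20 / 5.638 = 0.3866 d
  layer 3 (karst limestone): t_3 = 5.52 × 0.14 / 5.638 = 0.1371 d
  layer 4 (clean gravel): t_4 = 11.0 × 0.28 / 5.638 = 0.5462 d
Total t = Σ t_i = 1.583 days.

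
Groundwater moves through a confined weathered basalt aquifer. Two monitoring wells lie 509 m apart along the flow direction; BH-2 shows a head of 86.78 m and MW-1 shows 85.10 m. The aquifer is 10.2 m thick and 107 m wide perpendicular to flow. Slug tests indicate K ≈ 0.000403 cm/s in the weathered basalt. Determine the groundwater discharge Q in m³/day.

Convert K: 0.000403 cm/s × 864 = 0.3482 m/day.
Cross-sectional area A = 107 × 10.2 = 1091 m².
Hydraulic gradient i = (86.78 − 85.10) / 509 = 1.68 / 509 = 0.003301.
Darcy's law: Q = K · A · i = 0.3482 × 1091 × 0.003301 = 1.254 m³/day.

1.25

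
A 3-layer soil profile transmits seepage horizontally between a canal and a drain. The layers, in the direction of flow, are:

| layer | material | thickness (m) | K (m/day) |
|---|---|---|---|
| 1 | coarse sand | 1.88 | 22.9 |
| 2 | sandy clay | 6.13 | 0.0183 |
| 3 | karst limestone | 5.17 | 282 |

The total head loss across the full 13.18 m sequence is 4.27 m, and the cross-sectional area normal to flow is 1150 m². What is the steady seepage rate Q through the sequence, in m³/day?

Flow is perpendicular to layering, so the layers act in series and the equivalent K is the thickness-weighted harmonic mean.
Total thickness L = 1.88 + 6.13 + 5.17 = 13.18 m.
Σ(b_i/K_i) = 1.88/22.9 + 6.13/0.0183 + 5.17/282 = 335.1 d.
K_eq = L / Σ(b_i/K_i) = 13.18 / 335.1 = 0.03933 m/day.
Q = K_eq · A · (Δh/L) = 0.03933 × 1150 × (4.27/13.18) = 14.66 m³/day.

14.7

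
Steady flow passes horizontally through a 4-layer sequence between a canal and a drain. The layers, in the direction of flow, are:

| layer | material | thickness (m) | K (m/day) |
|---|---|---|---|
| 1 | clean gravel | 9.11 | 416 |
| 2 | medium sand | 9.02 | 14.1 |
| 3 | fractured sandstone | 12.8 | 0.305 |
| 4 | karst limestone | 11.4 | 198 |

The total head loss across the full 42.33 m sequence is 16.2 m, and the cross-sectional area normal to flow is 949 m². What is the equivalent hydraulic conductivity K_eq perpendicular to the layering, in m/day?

Flow is perpendicular to layering, so the layers act in series and the equivalent K is the thickness-weighted harmonic mean.
Total thickness L = 9.11 + 9.02 + 12.8 + 11.4 = 42.33 m.
Σ(b_i/K_i) = 9.11/416 + 9.02/14.1 + 12.8/0.305 + 11.4/198 = 42.69 d.
K_eq = L / Σ(b_i/K_i) = 42.33 / 42.69 = 0.9917 m/day.

0.992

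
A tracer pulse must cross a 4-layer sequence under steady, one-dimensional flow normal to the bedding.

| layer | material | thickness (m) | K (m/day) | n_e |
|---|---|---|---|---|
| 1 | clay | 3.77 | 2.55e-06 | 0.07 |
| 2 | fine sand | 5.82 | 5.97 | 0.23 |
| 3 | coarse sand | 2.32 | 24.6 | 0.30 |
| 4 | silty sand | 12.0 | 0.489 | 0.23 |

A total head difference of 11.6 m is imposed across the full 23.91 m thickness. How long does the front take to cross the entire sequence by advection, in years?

With flow normal to the layers, continuity requires the same specific discharge q through every layer.
Σ(b_i/K_i) = 3.77/2.55e-06 + 5.82/5.97 + 2.32/24.6 + 12.0/0.489 = 1.478e+06 d.
q = Δh / Σ(b_i/K_i) = 11.6 / 1.478e+06 = 7.846e-06 m/day.
In each layer the seepage velocity is v_i = q/n_i, so the layer transit time is t_i = b_i·n_i / q:
  layer 1 (clay): t_1 = 3.77 × 0.07 / 7.846e-06 = 33635 d
  layer 2 (fine sand): t_2 = 5.82 × 0.23 / 7.846e-06 = 1.706e+05 d
  layer 3 (coarse sand): t_3 = 2.32 × 0.30 / 7.846e-06 = 88707 d
  layer 4 (silty sand): t_4 = 12.0 × 0.23 / 7.846e-06 = 3.518e+05 d
Total t = Σ t_i = 6.447e+05 days = 1765 years.

1770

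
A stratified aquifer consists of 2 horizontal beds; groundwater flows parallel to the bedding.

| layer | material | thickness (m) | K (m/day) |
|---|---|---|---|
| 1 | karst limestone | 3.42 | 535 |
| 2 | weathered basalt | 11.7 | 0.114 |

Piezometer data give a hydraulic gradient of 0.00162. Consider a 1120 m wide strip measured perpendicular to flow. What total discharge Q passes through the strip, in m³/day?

Flow is parallel to layering, so each bed carries its own Darcy discharge and the transmissivities add.
Σ(K_i·b_i) = 535×3.42 + 0.114×11.7 = 1831 m²/day.
Hydraulic gradient i = 0.00162.
Q = Σ(K_i·b_i) · W · i = 1831 × 1120 × 0.001620 = 3322 m³/day.

3320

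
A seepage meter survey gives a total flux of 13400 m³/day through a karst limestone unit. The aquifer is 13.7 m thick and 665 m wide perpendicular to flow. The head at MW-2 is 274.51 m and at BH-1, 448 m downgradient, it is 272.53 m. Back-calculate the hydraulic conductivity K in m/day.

333

Cross-sectional area A = 665 × 13.7 = 9110 m².
Hydraulic gradient i = (274.51 − 272.53) / 448 = 1.98 / 448 = 0.004420.
From Q = K·A·i, K = Q / (A·i) = 13400 / (9110 × 0.004420) = 332.8 m/day.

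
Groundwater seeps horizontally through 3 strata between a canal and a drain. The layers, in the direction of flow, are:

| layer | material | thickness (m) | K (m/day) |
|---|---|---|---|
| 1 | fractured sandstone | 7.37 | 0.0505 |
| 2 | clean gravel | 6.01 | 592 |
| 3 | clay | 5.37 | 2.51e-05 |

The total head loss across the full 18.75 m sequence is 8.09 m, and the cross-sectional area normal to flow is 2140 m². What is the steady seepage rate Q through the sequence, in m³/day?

0.0809

Flow is perpendicular to layering, so the layers act in series and the equivalent K is the thickness-weighted harmonic mean.
Total thickness L = 7.37 + 6.01 + 5.37 = 18.75 m.
Σ(b_i/K_i) = 7.37/0.0505 + 6.01/592 + 5.37/2.51e-05 = 2.141e+05 d.
K_eq = L / Σ(b_i/K_i) = 18.75 / 2.141e+05 = 8.758e-05 m/day.
Q = K_eq · A · (Δh/L) = 8.758e-05 × 2140 × (8.09/18.75) = 0.08087 m³/day.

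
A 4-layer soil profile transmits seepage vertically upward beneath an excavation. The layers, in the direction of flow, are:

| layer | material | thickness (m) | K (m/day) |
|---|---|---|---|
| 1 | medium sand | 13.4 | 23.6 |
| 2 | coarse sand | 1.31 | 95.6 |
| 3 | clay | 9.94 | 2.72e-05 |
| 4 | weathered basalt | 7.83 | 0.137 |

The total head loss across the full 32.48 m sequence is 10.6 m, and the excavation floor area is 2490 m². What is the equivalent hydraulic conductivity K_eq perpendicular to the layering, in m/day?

8.89e-05

Flow is perpendicular to layering, so the layers act in series and the equivalent K is the thickness-weighted harmonic mean.
Total thickness L = 13.4 + 1.31 + 9.94 + 7.83 = 32.48 m.
Σ(b_i/K_i) = 13.4/23.6 + 1.31/95.6 + 9.94/2.72e-05 + 7.83/0.137 = 3.655e+05 d.
K_eq = L / Σ(b_i/K_i) = 32.48 / 3.655e+05 = 8.886e-05 m/day.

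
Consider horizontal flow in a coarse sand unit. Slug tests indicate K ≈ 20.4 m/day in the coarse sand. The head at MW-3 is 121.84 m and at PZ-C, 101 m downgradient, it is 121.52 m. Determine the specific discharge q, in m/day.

0.0646

Hydraulic gradient i = (121.84 − 121.52) / 101 = 0.32 / 101 = 0.003168.
Specific discharge q = K · i = 20.40 × 0.003168 = 0.06463 m/day.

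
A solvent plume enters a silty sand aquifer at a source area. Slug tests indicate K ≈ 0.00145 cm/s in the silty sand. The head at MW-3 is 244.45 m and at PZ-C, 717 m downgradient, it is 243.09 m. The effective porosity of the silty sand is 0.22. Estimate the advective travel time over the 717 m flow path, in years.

182

Convert K: 0.00145 cm/s × 864 = 1.253 m/day.
Hydraulic gradient i = (244.45 − 243.09) / 717 = 1.36 / 717 = 0.001897.
Darcy flux q = K · i = 1.253 × 0.001897 = 0.002376 m/day.
Seepage velocity v = q / n_e = 0.002376 / 0.22 = 0.01080 m/day.
Travel time t = L / v = 717 / 0.01080 = 66380 days = 181.7 years.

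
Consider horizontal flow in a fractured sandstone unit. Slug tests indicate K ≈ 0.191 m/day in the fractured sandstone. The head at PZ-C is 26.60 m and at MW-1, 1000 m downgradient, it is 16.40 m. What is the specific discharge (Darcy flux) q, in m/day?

Hydraulic gradient i = (26.60 − 16.40) / 1000 = 10.2 / 1000 = 0.01020.
Specific discharge q = K · i = 0.1910 × 0.01020 = 0.001948 m/day.

0.00195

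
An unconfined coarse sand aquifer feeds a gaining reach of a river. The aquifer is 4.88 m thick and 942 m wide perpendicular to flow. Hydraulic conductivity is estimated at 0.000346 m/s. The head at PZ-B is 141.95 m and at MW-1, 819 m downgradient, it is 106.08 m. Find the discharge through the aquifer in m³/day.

6020

Convert K: 0.000346 m/s × 86400 = 29.89 m/day.
Cross-sectional area A = 942 × 4.88 = 4597 m².
Hydraulic gradient i = (141.95 − 106.08) / 819 = 35.87 / 819 = 0.04380.
Darcy's law: Q = K · A · i = 29.89 × 4597 × 0.04380 = 6019 m³/day.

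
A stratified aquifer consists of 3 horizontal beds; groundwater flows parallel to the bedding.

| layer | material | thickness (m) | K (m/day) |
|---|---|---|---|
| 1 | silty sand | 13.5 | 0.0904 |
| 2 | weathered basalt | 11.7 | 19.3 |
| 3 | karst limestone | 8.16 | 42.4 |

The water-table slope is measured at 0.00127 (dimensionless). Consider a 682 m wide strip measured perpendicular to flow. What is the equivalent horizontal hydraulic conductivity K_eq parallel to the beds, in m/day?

Flow is parallel to layering, so each bed carries its own Darcy discharge and the transmissivities add.
Σ(K_i·b_i) = 0.0904×13.5 + 19.3×11.7 + 42.4×8.16 = 573.0 m²/day.
Total thickness b = 33.36 m, so K_eq = Σ(K_i·b_i)/b = 17.18 m/day.

17.2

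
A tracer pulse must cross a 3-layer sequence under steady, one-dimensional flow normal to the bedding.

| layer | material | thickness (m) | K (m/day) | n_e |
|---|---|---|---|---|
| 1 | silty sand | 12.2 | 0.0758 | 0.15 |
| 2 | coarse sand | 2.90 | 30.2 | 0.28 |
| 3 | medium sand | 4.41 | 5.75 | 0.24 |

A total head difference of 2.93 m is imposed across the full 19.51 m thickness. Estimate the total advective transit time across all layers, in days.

With flow normal to the layers, continuity requires the same specific discharge q through every layer.
Σ(b_i/K_i) = 12.2/0.0758 + 2.90/30.2 + 4.41/5.75 = 161.8 d.
q = Δh / Σ(b_i/K_i) = 2.93 / 161.8 = 0.01811 m/day.
In each layer the seepage velocity is v_i = q/n_i, so the layer transit time is t_i = b_i·n_i / q:
  layer 1 (silty sand): t_1 = 12.2 × 0.15 / 0.01811 = 101.1 d
  layer 2 (coarse sand): t_2 = 2.90 × 0.28 / 0.01811 = 44.84 d
  layer 3 (medium sand): t_3 = 4.41 × 0.24 / 0.01811 = 58.45 d
Total t = Σ t_i = 204.4 days.

204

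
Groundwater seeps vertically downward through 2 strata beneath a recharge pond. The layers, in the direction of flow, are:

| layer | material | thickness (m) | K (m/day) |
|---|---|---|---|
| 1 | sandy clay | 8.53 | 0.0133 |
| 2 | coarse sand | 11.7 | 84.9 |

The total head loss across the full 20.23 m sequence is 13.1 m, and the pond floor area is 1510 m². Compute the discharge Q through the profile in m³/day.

Flow is perpendicular to layering, so the layers act in series and the equivalent K is the thickness-weighted harmonic mean.
Total thickness L = 8.53 + 11.7 = 20.23 m.
Σ(b_i/K_i) = 8.53/0.0133 + 11.7/84.9 = 641.5 d.
K_eq = L / Σ(b_i/K_i) = 20.23 / 641.5 = 0.03154 m/day.
Q = K_eq · A · (Δh/L) = 0.03154 × 1510 × (13.1/20.23) = 30.84 m³/day.

30.8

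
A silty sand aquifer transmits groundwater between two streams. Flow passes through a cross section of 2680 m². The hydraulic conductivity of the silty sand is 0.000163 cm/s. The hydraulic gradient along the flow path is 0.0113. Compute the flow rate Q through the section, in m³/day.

Convert K: 0.000163 cm/s × 864 = 0.1408 m/day.
Hydraulic gradient i = 0.0113.
Darcy's law: Q = K · A · i = 0.1408 × 2680 × 0.01130 = 4.265 m³/day.

4.26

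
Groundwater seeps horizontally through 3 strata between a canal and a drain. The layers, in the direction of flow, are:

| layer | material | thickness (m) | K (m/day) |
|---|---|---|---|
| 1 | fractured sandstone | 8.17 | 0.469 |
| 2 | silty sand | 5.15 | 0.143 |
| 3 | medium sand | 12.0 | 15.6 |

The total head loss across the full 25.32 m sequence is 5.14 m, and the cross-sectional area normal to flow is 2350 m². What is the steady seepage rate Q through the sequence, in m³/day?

Flow is perpendicular to layering, so the layers act in series and the equivalent K is the thickness-weighted harmonic mean.
Total thickness L = 8.17 + 5.15 + 12.0 = 25.32 m.
Σ(b_i/K_i) = 8.17/0.469 + 5.15/0.143 + 12.0/15.6 = 54.20 d.
K_eq = L / Σ(b_i/K_i) = 25.32 / 54.20 = 0.4671 m/day.
Q = K_eq · A · (Δh/L) = 0.4671 × 2350 × (5.14/25.32) = 222.8 m³/day.

223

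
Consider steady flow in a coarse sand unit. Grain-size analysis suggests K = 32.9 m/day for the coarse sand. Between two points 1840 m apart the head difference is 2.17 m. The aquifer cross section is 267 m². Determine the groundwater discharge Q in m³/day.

10.4

Hydraulic gradient i = Δh / L = 2.17 / 1840 = 0.001179.
Darcy's law: Q = K · A · i = 32.90 × 267.0 × 0.001179 = 10.36 m³/day.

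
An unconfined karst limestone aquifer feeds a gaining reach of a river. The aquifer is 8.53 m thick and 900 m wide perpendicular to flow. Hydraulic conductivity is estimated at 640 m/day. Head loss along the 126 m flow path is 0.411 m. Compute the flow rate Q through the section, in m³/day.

Cross-sectional area A = 900 × 8.53 = 7677 m².
Hydraulic gradient i = Δh / L = 0.411 / 126 = 0.003262.
Darcy's law: Q = K · A · i = 640.0 × 7677 × 0.003262 = 16027 m³/day.

16000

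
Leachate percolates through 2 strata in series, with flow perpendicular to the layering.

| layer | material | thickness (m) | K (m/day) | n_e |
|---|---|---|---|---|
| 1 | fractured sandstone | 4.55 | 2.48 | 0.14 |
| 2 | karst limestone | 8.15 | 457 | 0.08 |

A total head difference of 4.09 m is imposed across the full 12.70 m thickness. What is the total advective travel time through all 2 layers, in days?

0.584

With flow normal to the layers, continuity requires the same specific discharge q through every layer.
Σ(b_i/K_i) = 4.55/2.48 + 8.15/457 = 1.853 d.
q = Δh / Σ(b_i/K_i) = 4.09 / 1.853 = 2.208 m/day.
In each layer the seepage velocity is v_i = q/n_i, so the layer transit time is t_i = b_i·n_i / q:
  layer 1 (fractured sandstone): t_1 = 4.55 × 0.14 / 2.208 = 0.2885 d
  layer 2 (karst limestone): t_2 = 8.15 × 0.08 / 2.208 = 0.2953 d
Total t = Σ t_i = 0.5838 days.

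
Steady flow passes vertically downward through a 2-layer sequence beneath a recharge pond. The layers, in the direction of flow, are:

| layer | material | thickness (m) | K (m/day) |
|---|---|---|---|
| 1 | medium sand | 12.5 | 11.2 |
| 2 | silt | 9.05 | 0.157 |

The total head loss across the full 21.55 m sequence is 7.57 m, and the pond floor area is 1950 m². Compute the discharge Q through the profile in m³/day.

Flow is perpendicular to layering, so the layers act in series and the equivalent K is the thickness-weighted harmonic mean.
Total thickness L = 12.5 + 9.05 = 21.55 m.
Σ(b_i/K_i) = 12.5/11.2 + 9.05/0.157 = 58.76 d.
K_eq = L / Σ(b_i/K_i) = 21.55 / 58.76 = 0.3667 m/day.
Q = K_eq · A · (Δh/L) = 0.3667 × 1950 × (7.57/21.55) = 251.2 m³/day.

251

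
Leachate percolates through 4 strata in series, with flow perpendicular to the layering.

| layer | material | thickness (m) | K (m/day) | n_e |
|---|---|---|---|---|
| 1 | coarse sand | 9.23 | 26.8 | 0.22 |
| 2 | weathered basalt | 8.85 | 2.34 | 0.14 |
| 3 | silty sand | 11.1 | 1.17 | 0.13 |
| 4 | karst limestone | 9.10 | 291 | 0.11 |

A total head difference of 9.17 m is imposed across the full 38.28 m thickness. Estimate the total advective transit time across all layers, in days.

8.50

With flow normal to the layers, continuity requires the same specific discharge q through every layer.
Σ(b_i/K_i) = 9.23/26.8 + 8.85/2.34 + 11.1/1.17 + 9.10/291 = 13.64 d.
q = Δh / Σ(b_i/K_i) = 9.17 / 13.64 = 0.6720 m/day.
In each layer the seepage velocity is v_i = q/n_i, so the layer transit time is t_i = b_i·n_i / q:
  layer 1 (coarse sand): t_1 = 9.23 × 0.22 / 0.6720 = 3.022 d
  layer 2 (weathered basalt): t_2 = 8.85 × 0.14 / 0.6720 = 1.844 d
  layer 3 (silty sand): t_3 = 11.1 × 0.13 / 0.6720 = 2.147 d
  layer 4 (karst limestone): t_4 = 9.10 × 0.11 / 0.6720 = 1.489 d
Total t = Σ t_i = 8.502 days.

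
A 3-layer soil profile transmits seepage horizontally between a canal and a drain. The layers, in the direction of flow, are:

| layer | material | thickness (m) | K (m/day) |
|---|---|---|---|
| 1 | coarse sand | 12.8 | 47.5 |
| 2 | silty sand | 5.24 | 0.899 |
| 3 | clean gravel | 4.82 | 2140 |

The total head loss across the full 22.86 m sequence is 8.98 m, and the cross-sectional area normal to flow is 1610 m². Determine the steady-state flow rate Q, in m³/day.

2370

Flow is perpendicular to layering, so the layers act in series and the equivalent K is the thickness-weighted harmonic mean.
Total thickness L = 12.8 + 5.24 + 4.82 = 22.86 m.
Σ(b_i/K_i) = 12.8/47.5 + 5.24/0.899 + 4.82/2140 = 6.100 d.
K_eq = L / Σ(b_i/K_i) = 22.86 / 6.100 = 3.747 m/day.
Q = K_eq · A · (Δh/L) = 3.747 × 1610 × (8.98/22.86) = 2370 m³/day.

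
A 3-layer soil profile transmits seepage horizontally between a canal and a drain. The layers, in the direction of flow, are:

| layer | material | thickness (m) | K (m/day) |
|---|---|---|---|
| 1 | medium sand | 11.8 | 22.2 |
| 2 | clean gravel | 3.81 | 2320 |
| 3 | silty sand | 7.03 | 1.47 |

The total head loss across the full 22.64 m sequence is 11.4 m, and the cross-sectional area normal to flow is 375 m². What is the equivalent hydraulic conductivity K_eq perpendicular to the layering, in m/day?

4.26

Flow is perpendicular to layering, so the layers act in series and the equivalent K is the thickness-weighted harmonic mean.
Total thickness L = 11.8 + 3.81 + 7.03 = 22.64 m.
Σ(b_i/K_i) = 11.8/22.2 + 3.81/2320 + 7.03/1.47 = 5.315 d.
K_eq = L / Σ(b_i/K_i) = 22.64 / 5.315 = 4.259 m/day.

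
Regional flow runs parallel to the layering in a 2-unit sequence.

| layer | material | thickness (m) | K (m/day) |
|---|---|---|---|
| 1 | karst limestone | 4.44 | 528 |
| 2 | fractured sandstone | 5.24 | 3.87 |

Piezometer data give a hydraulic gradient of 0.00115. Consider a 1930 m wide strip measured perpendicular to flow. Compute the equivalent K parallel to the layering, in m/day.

Flow is parallel to layering, so each bed carries its own Darcy discharge and the transmissivities add.
Σ(K_i·b_i) = 528×4.44 + 3.87×5.24 = 2365 m²/day.
Total thickness b = 9.680 m, so K_eq = Σ(K_i·b_i)/b = 244.3 m/day.

244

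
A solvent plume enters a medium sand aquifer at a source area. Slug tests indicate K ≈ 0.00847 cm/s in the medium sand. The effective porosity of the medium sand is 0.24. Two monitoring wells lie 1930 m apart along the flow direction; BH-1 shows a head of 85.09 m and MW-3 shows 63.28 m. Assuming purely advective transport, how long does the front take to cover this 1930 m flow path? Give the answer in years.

15.3

Convert K: 0.00847 cm/s × 864 = 7.318 m/day.
Hydraulic gradient i = (85.09 − 63.28) / 1930 = 21.81 / 1930 = 0.01130.
Darcy flux q = K · i = 7.318 × 0.01130 = 0.08270 m/day.
Seepage velocity v = q / n_e = 0.08270 / 0.24 = 0.3446 m/day.
Travel time t = L / v = 1930 / 0.3446 = 5601 days = 15.33 years.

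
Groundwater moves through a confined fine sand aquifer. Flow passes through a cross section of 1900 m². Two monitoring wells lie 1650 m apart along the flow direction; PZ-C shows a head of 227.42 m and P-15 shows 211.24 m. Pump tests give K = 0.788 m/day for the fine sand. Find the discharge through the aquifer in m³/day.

14.7

Hydraulic gradient i = (227.42 − 211.24) / 1650 = 16.18 / 1650 = 0.009806.
Darcy's law: Q = K · A · i = 0.7880 × 1900 × 0.009806 = 14.68 m³/day.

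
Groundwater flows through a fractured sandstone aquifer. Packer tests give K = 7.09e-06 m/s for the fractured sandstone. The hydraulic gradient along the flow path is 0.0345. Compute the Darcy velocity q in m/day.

Convert K: 7.09e-06 m/s × 86400 = 0.6126 m/day.
Hydraulic gradient i = 0.0345.
Specific discharge q = K · i = 0.6126 × 0.03450 = 0.02113 m/day.

0.0211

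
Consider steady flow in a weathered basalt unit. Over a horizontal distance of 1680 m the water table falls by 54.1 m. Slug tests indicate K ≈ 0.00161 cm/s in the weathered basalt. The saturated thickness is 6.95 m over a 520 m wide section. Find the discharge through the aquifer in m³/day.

162

Convert K: 0.00161 cm/s × 864 = 1.391 m/day.
Cross-sectional area A = 520 × 6.95 = 3614 m².
Hydraulic gradient i = Δh / L = 54.1 / 1680 = 0.03220.
Darcy's law: Q = K · A · i = 1.391 × 3614 × 0.03220 = 161.9 m³/day.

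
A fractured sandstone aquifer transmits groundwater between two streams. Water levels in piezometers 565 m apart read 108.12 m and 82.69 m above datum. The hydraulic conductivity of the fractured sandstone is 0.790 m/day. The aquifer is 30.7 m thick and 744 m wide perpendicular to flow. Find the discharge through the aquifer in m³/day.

Cross-sectional area A = 744 × 30.7 = 22841 m².
Hydraulic gradient i = (108.12 − 82.69) / 565 = 25.43 / 565 = 0.04501.
Darcy's law: Q = K · A · i = 0.7900 × 22841 × 0.04501 = 812.2 m³/day.

812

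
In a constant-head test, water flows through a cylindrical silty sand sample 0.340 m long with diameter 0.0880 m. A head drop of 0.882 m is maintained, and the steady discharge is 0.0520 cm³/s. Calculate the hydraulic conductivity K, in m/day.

Cross-sectional area A = π·(d/2)² = π × (0.0880/2)² = 0.006082 m².
Convert discharge: 0.0520 cm³/s = 5.200e-08 m³/s.
Darcy's law rearranged: K = Q·L / (A·Δh) = 5.200e-08 × 0.340 / (0.006082 × 0.882) = 3.296e-06 m/s = 0.2848 m/day.

0.285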